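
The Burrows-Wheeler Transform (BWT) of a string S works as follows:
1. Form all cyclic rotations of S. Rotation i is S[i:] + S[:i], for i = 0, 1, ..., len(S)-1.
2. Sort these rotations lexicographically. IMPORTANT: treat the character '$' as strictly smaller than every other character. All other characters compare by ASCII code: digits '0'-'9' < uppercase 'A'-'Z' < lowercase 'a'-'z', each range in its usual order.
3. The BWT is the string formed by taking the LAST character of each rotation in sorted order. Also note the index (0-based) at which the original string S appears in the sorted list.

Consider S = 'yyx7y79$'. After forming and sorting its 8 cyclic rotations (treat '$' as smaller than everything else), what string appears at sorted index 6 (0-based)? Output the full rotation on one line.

All 8 rotations (rotation i = S[i:]+S[:i]):
  rot[0] = yyx7y79$
  rot[1] = yx7y79$y
  rot[2] = x7y79$yy
  rot[3] = 7y79$yyx
  rot[4] = y79$yyx7
  rot[5] = 79$yyx7y
  rot[6] = 9$yyx7y7
  rot[7] = $yyx7y79
Sorted (with $ < everything):
  sorted[0] = $yyx7y79
  sorted[1] = 79$yyx7y
  sorted[2] = 7y79$yyx
  sorted[3] = 9$yyx7y7
  sorted[4] = x7y79$yy
  sorted[5] = y79$yyx7
  sorted[6] = yx7y79$y
  sorted[7] = yyx7y79$
sorted[6] = yx7y79$y

Answer: yx7y79$y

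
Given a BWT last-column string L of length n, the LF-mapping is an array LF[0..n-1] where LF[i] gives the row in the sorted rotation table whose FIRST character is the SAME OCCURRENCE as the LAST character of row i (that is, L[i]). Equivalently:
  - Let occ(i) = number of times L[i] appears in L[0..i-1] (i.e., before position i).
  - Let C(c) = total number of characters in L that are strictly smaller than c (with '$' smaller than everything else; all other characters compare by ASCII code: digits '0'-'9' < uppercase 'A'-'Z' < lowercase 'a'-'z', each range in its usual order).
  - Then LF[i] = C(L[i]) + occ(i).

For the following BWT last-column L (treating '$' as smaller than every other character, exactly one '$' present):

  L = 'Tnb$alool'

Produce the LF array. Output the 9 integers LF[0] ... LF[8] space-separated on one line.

Char counts: '$':1, 'T':1, 'a':1, 'b':1, 'l':2, 'n':1, 'o':2
C (first-col start): C('$')=0, C('T')=1, C('a')=2, C('b')=3, C('l')=4, C('n')=6, C('o')=7
L[0]='T': occ=0, LF[0]=C('T')+0=1+0=1
L[1]='n': occ=0, LF[1]=C('n')+0=6+0=6
L[2]='b': occ=0, LF[2]=C('b')+0=3+0=3
L[3]='$': occ=0, LF[3]=C('$')+0=0+0=0
L[4]='a': occ=0, LF[4]=C('a')+0=2+0=2
L[5]='l': occ=0, LF[5]=C('l')+0=4+0=4
L[6]='o': occ=0, LF[6]=C('o')+0=7+0=7
L[7]='o': occ=1, LF[7]=C('o')+1=7+1=8
L[8]='l': occ=1, LF[8]=C('l')+1=4+1=5

Answer: 1 6 3 0 2 4 7 8 5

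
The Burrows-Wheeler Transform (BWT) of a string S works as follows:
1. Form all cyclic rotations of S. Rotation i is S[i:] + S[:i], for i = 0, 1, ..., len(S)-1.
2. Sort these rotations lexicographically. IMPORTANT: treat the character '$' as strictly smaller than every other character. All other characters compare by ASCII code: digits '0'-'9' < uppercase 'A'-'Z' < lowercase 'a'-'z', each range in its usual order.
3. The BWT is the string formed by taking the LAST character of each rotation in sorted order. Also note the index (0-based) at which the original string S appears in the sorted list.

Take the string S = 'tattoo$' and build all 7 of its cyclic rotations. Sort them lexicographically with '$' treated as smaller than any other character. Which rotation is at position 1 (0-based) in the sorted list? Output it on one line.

All 7 rotations (rotation i = S[i:]+S[:i]):
  rot[0] = tattoo$
  rot[1] = attoo$t
  rot[2] = ttoo$ta
  rot[3] = too$tat
  rot[4] = oo$tatt
  rot[5] = o$tatto
  rot[6] = $tattoo
Sorted (with $ < everything):
  sorted[0] = $tattoo
  sorted[1] = attoo$t
  sorted[2] = o$tatto
  sorted[3] = oo$tatt
  sorted[4] = tattoo$
  sorted[5] = too$tat
  sorted[6] = ttoo$ta
sorted[1] = attoo$t

Answer: attoo$t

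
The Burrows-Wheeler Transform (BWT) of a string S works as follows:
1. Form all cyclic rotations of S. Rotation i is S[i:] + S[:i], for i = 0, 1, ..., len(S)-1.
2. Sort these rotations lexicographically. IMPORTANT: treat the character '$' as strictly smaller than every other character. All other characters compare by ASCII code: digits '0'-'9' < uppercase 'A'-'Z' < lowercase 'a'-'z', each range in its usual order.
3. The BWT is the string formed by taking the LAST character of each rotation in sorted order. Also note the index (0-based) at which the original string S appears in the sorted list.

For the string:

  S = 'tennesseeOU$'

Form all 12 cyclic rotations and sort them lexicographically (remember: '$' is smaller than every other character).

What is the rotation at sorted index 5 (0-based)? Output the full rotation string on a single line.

Answer: ennesseeOU$t

Derivation:
All 12 rotations (rotation i = S[i:]+S[:i]):
  rot[0] = tennesseeOU$
  rot[1] = ennesseeOU$t
  rot[2] = nnesseeOU$te
  rot[3] = nesseeOU$ten
  rot[4] = esseeOU$tenn
  rot[5] = sseeOU$tenne
  rot[6] = seeOU$tennes
  rot[7] = eeOU$tenness
  rot[8] = eOU$tennesse
  rot[9] = OU$tennessee
  rot[10] = U$tennesseeO
  rot[11] = $tennesseeOU
Sorted (with $ < everything):
  sorted[0] = $tennesseeOU
  sorted[1] = OU$tennessee
  sorted[2] = U$tennesseeO
  sorted[3] = eOU$tennesse
  sorted[4] = eeOU$tenness
  sorted[5] = ennesseeOU$t
  sorted[6] = esseeOU$tenn
  sorted[7] = nesseeOU$ten
  sorted[8] = nnesseeOU$te
  sorted[9] = seeOU$tennes
  sorted[10] = sseeOU$tenne
  sorted[11] = tennesseeOU$
sorted[5] = ennesseeOU$t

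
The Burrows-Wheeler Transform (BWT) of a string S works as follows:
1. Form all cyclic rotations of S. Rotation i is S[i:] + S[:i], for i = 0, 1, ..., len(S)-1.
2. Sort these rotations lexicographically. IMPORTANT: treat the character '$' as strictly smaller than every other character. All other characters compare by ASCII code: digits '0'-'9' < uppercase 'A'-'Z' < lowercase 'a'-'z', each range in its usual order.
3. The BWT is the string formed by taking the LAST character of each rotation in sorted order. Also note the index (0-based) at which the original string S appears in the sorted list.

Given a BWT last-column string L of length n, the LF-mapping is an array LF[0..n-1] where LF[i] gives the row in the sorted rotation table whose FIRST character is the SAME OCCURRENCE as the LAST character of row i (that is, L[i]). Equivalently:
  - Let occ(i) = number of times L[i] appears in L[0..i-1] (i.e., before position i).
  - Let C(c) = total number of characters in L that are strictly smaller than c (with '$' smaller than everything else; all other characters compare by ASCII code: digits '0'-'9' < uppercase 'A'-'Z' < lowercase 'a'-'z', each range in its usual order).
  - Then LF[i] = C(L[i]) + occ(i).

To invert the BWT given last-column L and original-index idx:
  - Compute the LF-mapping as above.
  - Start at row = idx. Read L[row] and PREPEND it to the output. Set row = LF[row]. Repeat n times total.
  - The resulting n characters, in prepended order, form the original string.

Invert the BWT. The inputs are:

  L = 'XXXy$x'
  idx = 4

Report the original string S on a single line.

LF mapping: 1 2 3 5 0 4
Walk LF starting at row 4, prepending L[row]:
  step 1: row=4, L[4]='$', prepend. Next row=LF[4]=0
  step 2: row=0, L[0]='X', prepend. Next row=LF[0]=1
  step 3: row=1, L[1]='X', prepend. Next row=LF[1]=2
  step 4: row=2, L[2]='X', prepend. Next row=LF[2]=3
  step 5: row=3, L[3]='y', prepend. Next row=LF[3]=5
  step 6: row=5, L[5]='x', prepend. Next row=LF[5]=4
Reversed output: xyXXX$

Answer: xyXXX$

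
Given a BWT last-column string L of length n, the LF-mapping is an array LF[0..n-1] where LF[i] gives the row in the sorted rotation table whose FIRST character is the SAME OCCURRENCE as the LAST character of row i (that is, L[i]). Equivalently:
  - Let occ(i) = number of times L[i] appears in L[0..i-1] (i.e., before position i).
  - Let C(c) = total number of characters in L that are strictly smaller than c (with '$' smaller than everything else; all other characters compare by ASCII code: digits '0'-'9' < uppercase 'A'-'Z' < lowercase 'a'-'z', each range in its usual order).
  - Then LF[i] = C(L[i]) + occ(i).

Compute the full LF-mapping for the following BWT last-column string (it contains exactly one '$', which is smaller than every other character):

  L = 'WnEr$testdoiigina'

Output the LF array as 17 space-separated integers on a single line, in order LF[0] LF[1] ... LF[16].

Char counts: '$':1, 'E':1, 'W':1, 'a':1, 'd':1, 'e':1, 'g':1, 'i':3, 'n':2, 'o':1, 'r':1, 's':1, 't':2
C (first-col start): C('$')=0, C('E')=1, C('W')=2, C('a')=3, C('d')=4, C('e')=5, C('g')=6, C('i')=7, C('n')=10, C('o')=12, C('r')=13, C('s')=14, C('t')=15
L[0]='W': occ=0, LF[0]=C('W')+0=2+0=2
L[1]='n': occ=0, LF[1]=C('n')+0=10+0=10
L[2]='E': occ=0, LF[2]=C('E')+0=1+0=1
L[3]='r': occ=0, LF[3]=C('r')+0=13+0=13
L[4]='$': occ=0, LF[4]=C('$')+0=0+0=0
L[5]='t': occ=0, LF[5]=C('t')+0=15+0=15
L[6]='e': occ=0, LF[6]=C('e')+0=5+0=5
L[7]='s': occ=0, LF[7]=C('s')+0=14+0=14
L[8]='t': occ=1, LF[8]=C('t')+1=15+1=16
L[9]='d': occ=0, LF[9]=C('d')+0=4+0=4
L[10]='o': occ=0, LF[10]=C('o')+0=12+0=12
L[11]='i': occ=0, LF[11]=C('i')+0=7+0=7
L[12]='i': occ=1, LF[12]=C('i')+1=7+1=8
L[13]='g': occ=0, LF[13]=C('g')+0=6+0=6
L[14]='i': occ=2, LF[14]=C('i')+2=7+2=9
L[15]='n': occ=1, LF[15]=C('n')+1=10+1=11
L[16]='a': occ=0, LF[16]=C('a')+0=3+0=3

Answer: 2 10 1 13 0 15 5 14 16 4 12 7 8 6 9 11 3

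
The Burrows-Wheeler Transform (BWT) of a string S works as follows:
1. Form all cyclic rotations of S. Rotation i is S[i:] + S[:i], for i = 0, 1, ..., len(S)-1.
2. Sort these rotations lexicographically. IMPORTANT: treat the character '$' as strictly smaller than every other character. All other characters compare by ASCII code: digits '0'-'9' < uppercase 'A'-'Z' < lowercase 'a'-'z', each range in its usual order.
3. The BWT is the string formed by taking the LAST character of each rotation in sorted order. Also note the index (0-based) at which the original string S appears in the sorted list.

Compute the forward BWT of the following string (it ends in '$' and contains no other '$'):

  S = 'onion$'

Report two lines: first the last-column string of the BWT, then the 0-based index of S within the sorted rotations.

All 6 rotations (rotation i = S[i:]+S[:i]):
  rot[0] = onion$
  rot[1] = nion$o
  rot[2] = ion$on
  rot[3] = on$oni
  rot[4] = n$onio
  rot[5] = $onion
Sorted (with $ < everything):
  sorted[0] = $onion  (last char: 'n')
  sorted[1] = ion$on  (last char: 'n')
  sorted[2] = n$onio  (last char: 'o')
  sorted[3] = nion$o  (last char: 'o')
  sorted[4] = on$oni  (last char: 'i')
  sorted[5] = onion$  (last char: '$')
Last column: nnooi$
Original string S is at sorted index 5

Answer: nnooi$
5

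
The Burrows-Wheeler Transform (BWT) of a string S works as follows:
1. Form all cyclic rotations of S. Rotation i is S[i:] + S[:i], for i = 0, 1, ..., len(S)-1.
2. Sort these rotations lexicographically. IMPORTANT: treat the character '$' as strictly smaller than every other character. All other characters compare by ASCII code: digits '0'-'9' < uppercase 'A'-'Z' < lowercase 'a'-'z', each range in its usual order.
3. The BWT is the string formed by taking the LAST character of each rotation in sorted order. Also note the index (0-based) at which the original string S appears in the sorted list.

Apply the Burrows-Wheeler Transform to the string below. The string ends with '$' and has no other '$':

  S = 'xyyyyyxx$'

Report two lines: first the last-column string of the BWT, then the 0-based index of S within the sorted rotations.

All 9 rotations (rotation i = S[i:]+S[:i]):
  rot[0] = xyyyyyxx$
  rot[1] = yyyyyxx$x
  rot[2] = yyyyxx$xy
  rot[3] = yyyxx$xyy
  rot[4] = yyxx$xyyy
  rot[5] = yxx$xyyyy
  rot[6] = xx$xyyyyy
  rot[7] = x$xyyyyyx
  rot[8] = $xyyyyyxx
Sorted (with $ < everything):
  sorted[0] = $xyyyyyxx  (last char: 'x')
  sorted[1] = x$xyyyyyx  (last char: 'x')
  sorted[2] = xx$xyyyyy  (last char: 'y')
  sorted[3] = xyyyyyxx$  (last char: '$')
  sorted[4] = yxx$xyyyy  (last char: 'y')
  sorted[5] = yyxx$xyyy  (last char: 'y')
  sorted[6] = yyyxx$xyy  (last char: 'y')
  sorted[7] = yyyyxx$xy  (last char: 'y')
  sorted[8] = yyyyyxx$x  (last char: 'x')
Last column: xxy$yyyyx
Original string S is at sorted index 3

Answer: xxy$yyyyx
3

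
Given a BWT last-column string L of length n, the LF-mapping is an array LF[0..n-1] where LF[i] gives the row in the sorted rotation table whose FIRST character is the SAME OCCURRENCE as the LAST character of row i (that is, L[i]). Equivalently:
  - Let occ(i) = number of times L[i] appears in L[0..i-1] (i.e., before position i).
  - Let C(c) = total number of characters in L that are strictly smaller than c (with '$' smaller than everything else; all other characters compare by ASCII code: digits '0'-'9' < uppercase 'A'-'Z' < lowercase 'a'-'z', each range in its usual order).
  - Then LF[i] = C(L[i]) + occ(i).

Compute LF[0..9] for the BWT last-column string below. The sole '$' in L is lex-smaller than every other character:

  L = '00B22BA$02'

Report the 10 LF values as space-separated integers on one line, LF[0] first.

Char counts: '$':1, '0':3, '2':3, 'A':1, 'B':2
C (first-col start): C('$')=0, C('0')=1, C('2')=4, C('A')=7, C('B')=8
L[0]='0': occ=0, LF[0]=C('0')+0=1+0=1
L[1]='0': occ=1, LF[1]=C('0')+1=1+1=2
L[2]='B': occ=0, LF[2]=C('B')+0=8+0=8
L[3]='2': occ=0, LF[3]=C('2')+0=4+0=4
L[4]='2': occ=1, LF[4]=C('2')+1=4+1=5
L[5]='B': occ=1, LF[5]=C('B')+1=8+1=9
L[6]='A': occ=0, LF[6]=C('A')+0=7+0=7
L[7]='$': occ=0, LF[7]=C('$')+0=0+0=0
L[8]='0': occ=2, LF[8]=C('0')+2=1+2=3
L[9]='2': occ=2, LF[9]=C('2')+2=4+2=6

Answer: 1 2 8 4 5 9 7 0 3 6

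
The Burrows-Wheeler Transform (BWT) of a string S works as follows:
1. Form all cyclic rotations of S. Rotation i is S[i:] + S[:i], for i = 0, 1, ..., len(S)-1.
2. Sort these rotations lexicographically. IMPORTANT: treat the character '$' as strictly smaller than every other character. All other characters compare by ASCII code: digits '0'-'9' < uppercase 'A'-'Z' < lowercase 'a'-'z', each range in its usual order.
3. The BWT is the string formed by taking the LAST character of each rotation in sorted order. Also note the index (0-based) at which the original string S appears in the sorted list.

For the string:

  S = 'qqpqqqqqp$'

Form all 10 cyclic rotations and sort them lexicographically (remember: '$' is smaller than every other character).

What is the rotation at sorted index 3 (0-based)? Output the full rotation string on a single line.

Answer: qp$qqpqqqq

Derivation:
All 10 rotations (rotation i = S[i:]+S[:i]):
  rot[0] = qqpqqqqqp$
  rot[1] = qpqqqqqp$q
  rot[2] = pqqqqqp$qq
  rot[3] = qqqqqp$qqp
  rot[4] = qqqqp$qqpq
  rot[5] = qqqp$qqpqq
  rot[6] = qqp$qqpqqq
  rot[7] = qp$qqpqqqq
  rot[8] = p$qqpqqqqq
  rot[9] = $qqpqqqqqp
Sorted (with $ < everything):
  sorted[0] = $qqpqqqqqp
  sorted[1] = p$qqpqqqqq
  sorted[2] = pqqqqqp$qq
  sorted[3] = qp$qqpqqqq
  sorted[4] = qpqqqqqp$q
  sorted[5] = qqp$qqpqqq
  sorted[6] = qqpqqqqqp$
  sorted[7] = qqqp$qqpqq
  sorted[8] = qqqqp$qqpq
  sorted[9] = qqqqqp$qqp
sorted[3] = qp$qqpqqqq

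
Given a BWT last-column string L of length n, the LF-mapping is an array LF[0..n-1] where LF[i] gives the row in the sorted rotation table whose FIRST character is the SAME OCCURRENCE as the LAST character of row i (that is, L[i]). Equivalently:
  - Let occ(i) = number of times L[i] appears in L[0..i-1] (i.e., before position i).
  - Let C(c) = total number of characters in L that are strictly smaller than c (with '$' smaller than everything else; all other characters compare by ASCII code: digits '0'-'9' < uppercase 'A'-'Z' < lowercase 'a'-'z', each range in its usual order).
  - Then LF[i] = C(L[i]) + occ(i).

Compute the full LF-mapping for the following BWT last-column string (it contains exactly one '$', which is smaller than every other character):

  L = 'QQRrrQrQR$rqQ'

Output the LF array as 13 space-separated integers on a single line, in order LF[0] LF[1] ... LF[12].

Char counts: '$':1, 'Q':5, 'R':2, 'q':1, 'r':4
C (first-col start): C('$')=0, C('Q')=1, C('R')=6, C('q')=8, C('r')=9
L[0]='Q': occ=0, LF[0]=C('Q')+0=1+0=1
L[1]='Q': occ=1, LF[1]=C('Q')+1=1+1=2
L[2]='R': occ=0, LF[2]=C('R')+0=6+0=6
L[3]='r': occ=0, LF[3]=C('r')+0=9+0=9
L[4]='r': occ=1, LF[4]=C('r')+1=9+1=10
L[5]='Q': occ=2, LF[5]=C('Q')+2=1+2=3
L[6]='r': occ=2, LF[6]=C('r')+2=9+2=11
L[7]='Q': occ=3, LF[7]=C('Q')+3=1+3=4
L[8]='R': occ=1, LF[8]=C('R')+1=6+1=7
L[9]='$': occ=0, LF[9]=C('$')+0=0+0=0
L[10]='r': occ=3, LF[10]=C('r')+3=9+3=12
L[11]='q': occ=0, LF[11]=C('q')+0=8+0=8
L[12]='Q': occ=4, LF[12]=C('Q')+4=1+4=5

Answer: 1 2 6 9 10 3 11 4 7 0 12 8 5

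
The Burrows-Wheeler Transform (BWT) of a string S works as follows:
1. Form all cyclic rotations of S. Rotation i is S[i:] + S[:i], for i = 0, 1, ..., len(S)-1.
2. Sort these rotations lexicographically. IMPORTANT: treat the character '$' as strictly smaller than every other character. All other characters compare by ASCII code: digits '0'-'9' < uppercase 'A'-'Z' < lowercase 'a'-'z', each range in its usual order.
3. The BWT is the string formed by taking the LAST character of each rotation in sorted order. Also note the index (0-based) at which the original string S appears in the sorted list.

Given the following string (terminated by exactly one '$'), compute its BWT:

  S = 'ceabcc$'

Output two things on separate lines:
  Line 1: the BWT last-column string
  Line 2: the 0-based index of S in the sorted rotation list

All 7 rotations (rotation i = S[i:]+S[:i]):
  rot[0] = ceabcc$
  rot[1] = eabcc$c
  rot[2] = abcc$ce
  rot[3] = bcc$cea
  rot[4] = cc$ceab
  rot[5] = c$ceabc
  rot[6] = $ceabcc
Sorted (with $ < everything):
  sorted[0] = $ceabcc  (last char: 'c')
  sorted[1] = abcc$ce  (last char: 'e')
  sorted[2] = bcc$cea  (last char: 'a')
  sorted[3] = c$ceabc  (last char: 'c')
  sorted[4] = cc$ceab  (last char: 'b')
  sorted[5] = ceabcc$  (last char: '$')
  sorted[6] = eabcc$c  (last char: 'c')
Last column: ceacb$c
Original string S is at sorted index 5

Answer: ceacb$c
5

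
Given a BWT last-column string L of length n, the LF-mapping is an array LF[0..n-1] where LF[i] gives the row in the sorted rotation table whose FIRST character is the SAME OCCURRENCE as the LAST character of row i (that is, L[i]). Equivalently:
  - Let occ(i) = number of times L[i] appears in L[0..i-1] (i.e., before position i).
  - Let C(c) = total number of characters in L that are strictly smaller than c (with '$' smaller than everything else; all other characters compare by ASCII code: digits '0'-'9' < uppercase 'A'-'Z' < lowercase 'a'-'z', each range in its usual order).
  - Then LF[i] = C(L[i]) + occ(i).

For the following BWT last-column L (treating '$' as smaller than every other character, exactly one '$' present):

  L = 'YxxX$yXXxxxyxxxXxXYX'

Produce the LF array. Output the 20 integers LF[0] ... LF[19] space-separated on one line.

Char counts: '$':1, 'X':6, 'Y':2, 'x':9, 'y':2
C (first-col start): C('$')=0, C('X')=1, C('Y')=7, C('x')=9, C('y')=18
L[0]='Y': occ=0, LF[0]=C('Y')+0=7+0=7
L[1]='x': occ=0, LF[1]=C('x')+0=9+0=9
L[2]='x': occ=1, LF[2]=C('x')+1=9+1=10
L[3]='X': occ=0, LF[3]=C('X')+0=1+0=1
L[4]='$': occ=0, LF[4]=C('$')+0=0+0=0
L[5]='y': occ=0, LF[5]=C('y')+0=18+0=18
L[6]='X': occ=1, LF[6]=C('X')+1=1+1=2
L[7]='X': occ=2, LF[7]=C('X')+2=1+2=3
L[8]='x': occ=2, LF[8]=C('x')+2=9+2=11
L[9]='x': occ=3, LF[9]=C('x')+3=9+3=12
L[10]='x': occ=4, LF[10]=C('x')+4=9+4=13
L[11]='y': occ=1, LF[11]=C('y')+1=18+1=19
L[12]='x': occ=5, LF[12]=C('x')+5=9+5=14
L[13]='x': occ=6, LF[13]=C('x')+6=9+6=15
L[14]='x': occ=7, LF[14]=C('x')+7=9+7=16
L[15]='X': occ=3, LF[15]=C('X')+3=1+3=4
L[16]='x': occ=8, LF[16]=C('x')+8=9+8=17
L[17]='X': occ=4, LF[17]=C('X')+4=1+4=5
L[18]='Y': occ=1, LF[18]=C('Y')+1=7+1=8
L[19]='X': occ=5, LF[19]=C('X')+5=1+5=6

Answer: 7 9 10 1 0 18 2 3 11 12 13 19 14 15 16 4 17 5 8 6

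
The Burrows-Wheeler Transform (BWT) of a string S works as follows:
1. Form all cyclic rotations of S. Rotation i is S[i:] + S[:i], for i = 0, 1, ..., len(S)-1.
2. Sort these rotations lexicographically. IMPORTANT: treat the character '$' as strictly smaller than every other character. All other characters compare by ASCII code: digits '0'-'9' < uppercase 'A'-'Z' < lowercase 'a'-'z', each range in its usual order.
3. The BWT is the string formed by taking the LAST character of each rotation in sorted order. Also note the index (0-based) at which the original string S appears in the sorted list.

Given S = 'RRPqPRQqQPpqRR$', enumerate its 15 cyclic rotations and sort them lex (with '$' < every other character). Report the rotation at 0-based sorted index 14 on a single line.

Answer: qRR$RRPqPRQqQPp

Derivation:
All 15 rotations (rotation i = S[i:]+S[:i]):
  rot[0] = RRPqPRQqQPpqRR$
  rot[1] = RPqPRQqQPpqRR$R
  rot[2] = PqPRQqQPpqRR$RR
  rot[3] = qPRQqQPpqRR$RRP
  rot[4] = PRQqQPpqRR$RRPq
  rot[5] = RQqQPpqRR$RRPqP
  rot[6] = QqQPpqRR$RRPqPR
  rot[7] = qQPpqRR$RRPqPRQ
  rot[8] = QPpqRR$RRPqPRQq
  rot[9] = PpqRR$RRPqPRQqQ
  rot[10] = pqRR$RRPqPRQqQP
  rot[11] = qRR$RRPqPRQqQPp
  rot[12] = RR$RRPqPRQqQPpq
  rot[13] = R$RRPqPRQqQPpqR
  rot[14] = $RRPqPRQqQPpqRR
Sorted (with $ < everything):
  sorted[0] = $RRPqPRQqQPpqRR
  sorted[1] = PRQqQPpqRR$RRPq
  sorted[2] = PpqRR$RRPqPRQqQ
  sorted[3] = PqPRQqQPpqRR$RR
  sorted[4] = QPpqRR$RRPqPRQq
  sorted[5] = QqQPpqRR$RRPqPR
  sorted[6] = R$RRPqPRQqQPpqR
  sorted[7] = RPqPRQqQPpqRR$R
  sorted[8] = RQqQPpqRR$RRPqP
  sorted[9] = RR$RRPqPRQqQPpq
  sorted[10] = RRPqPRQqQPpqRR$
  sorted[11] = pqRR$RRPqPRQqQP
  sorted[12] = qPRQqQPpqRR$RRP
  sorted[13] = qQPpqRR$RRPqPRQ
  sorted[14] = qRR$RRPqPRQqQPp
sorted[14] = qRR$RRPqPRQqQPp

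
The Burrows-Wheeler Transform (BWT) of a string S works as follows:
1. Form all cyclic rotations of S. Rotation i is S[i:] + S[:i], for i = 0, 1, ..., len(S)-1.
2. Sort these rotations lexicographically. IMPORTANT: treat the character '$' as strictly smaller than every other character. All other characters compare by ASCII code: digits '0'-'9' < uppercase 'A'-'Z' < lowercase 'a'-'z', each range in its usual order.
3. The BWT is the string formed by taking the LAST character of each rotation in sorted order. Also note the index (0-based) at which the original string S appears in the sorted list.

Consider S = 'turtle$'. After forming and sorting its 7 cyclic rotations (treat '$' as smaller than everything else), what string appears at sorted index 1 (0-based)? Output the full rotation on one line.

All 7 rotations (rotation i = S[i:]+S[:i]):
  rot[0] = turtle$
  rot[1] = urtle$t
  rot[2] = rtle$tu
  rot[3] = tle$tur
  rot[4] = le$turt
  rot[5] = e$turtl
  rot[6] = $turtle
Sorted (with $ < everything):
  sorted[0] = $turtle
  sorted[1] = e$turtl
  sorted[2] = le$turt
  sorted[3] = rtle$tu
  sorted[4] = tle$tur
  sorted[5] = turtle$
  sorted[6] = urtle$t
sorted[1] = e$turtl

Answer: e$turtl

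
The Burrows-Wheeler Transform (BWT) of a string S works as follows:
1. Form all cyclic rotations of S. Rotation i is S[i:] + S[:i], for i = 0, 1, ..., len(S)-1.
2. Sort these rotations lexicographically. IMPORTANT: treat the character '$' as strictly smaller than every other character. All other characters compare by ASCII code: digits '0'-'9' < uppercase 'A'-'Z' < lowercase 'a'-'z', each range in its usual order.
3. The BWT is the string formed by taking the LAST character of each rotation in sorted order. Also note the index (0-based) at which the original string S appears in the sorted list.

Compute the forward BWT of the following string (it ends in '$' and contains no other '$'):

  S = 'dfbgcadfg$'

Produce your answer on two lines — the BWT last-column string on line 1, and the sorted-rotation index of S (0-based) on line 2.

Answer: gcfg$addfb
4

Derivation:
All 10 rotations (rotation i = S[i:]+S[:i]):
  rot[0] = dfbgcadfg$
  rot[1] = fbgcadfg$d
  rot[2] = bgcadfg$df
  rot[3] = gcadfg$dfb
  rot[4] = cadfg$dfbg
  rot[5] = adfg$dfbgc
  rot[6] = dfg$dfbgca
  rot[7] = fg$dfbgcad
  rot[8] = g$dfbgcadf
  rot[9] = $dfbgcadfg
Sorted (with $ < everything):
  sorted[0] = $dfbgcadfg  (last char: 'g')
  sorted[1] = adfg$dfbgc  (last char: 'c')
  sorted[2] = bgcadfg$df  (last char: 'f')
  sorted[3] = cadfg$dfbg  (last char: 'g')
  sorted[4] = dfbgcadfg$  (last char: '$')
  sorted[5] = dfg$dfbgca  (last char: 'a')
  sorted[6] = fbgcadfg$d  (last char: 'd')
  sorted[7] = fg$dfbgcad  (last char: 'd')
  sorted[8] = g$dfbgcadf  (last char: 'f')
  sorted[9] = gcadfg$dfb  (last char: 'b')
Last column: gcfg$addfb
Original string S is at sorted index 4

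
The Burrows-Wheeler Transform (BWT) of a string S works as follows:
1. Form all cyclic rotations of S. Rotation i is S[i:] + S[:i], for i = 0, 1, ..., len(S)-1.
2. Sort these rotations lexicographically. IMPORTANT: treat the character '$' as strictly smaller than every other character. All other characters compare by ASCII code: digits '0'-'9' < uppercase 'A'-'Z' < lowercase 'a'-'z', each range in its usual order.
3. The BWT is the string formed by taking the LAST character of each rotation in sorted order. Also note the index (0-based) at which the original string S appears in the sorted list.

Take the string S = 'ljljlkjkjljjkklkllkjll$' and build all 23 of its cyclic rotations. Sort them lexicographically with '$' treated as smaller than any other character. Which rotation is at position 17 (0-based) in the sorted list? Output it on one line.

Answer: ljlkjkjljjkklkllkjll$lj

Derivation:
All 23 rotations (rotation i = S[i:]+S[:i]):
  rot[0] = ljljlkjkjljjkklkllkjll$
  rot[1] = jljlkjkjljjkklkllkjll$l
  rot[2] = ljlkjkjljjkklkllkjll$lj
  rot[3] = jlkjkjljjkklkllkjll$ljl
  rot[4] = lkjkjljjkklkllkjll$ljlj
  rot[5] = kjkjljjkklkllkjll$ljljl
  rot[6] = jkjljjkklkllkjll$ljljlk
  rot[7] = kjljjkklkllkjll$ljljlkj
  rot[8] = jljjkklkllkjll$ljljlkjk
  rot[9] = ljjkklkllkjll$ljljlkjkj
  rot[10] = jjkklkllkjll$ljljlkjkjl
  rot[11] = jkklkllkjll$ljljlkjkjlj
  rot[12] = kklkllkjll$ljljlkjkjljj
  rot[13] = klkllkjll$ljljlkjkjljjk
  rot[14] = lkllkjll$ljljlkjkjljjkk
  rot[15] = kllkjll$ljljlkjkjljjkkl
  rot[16] = llkjll$ljljlkjkjljjkklk
  rot[17] = lkjll$ljljlkjkjljjkklkl
  rot[18] = kjll$ljljlkjkjljjkklkll
  rot[19] = jll$ljljlkjkjljjkklkllk
  rot[20] = ll$ljljlkjkjljjkklkllkj
  rot[21] = l$ljljlkjkjljjkklkllkjl
  rot[22] = $ljljlkjkjljjkklkllkjll
Sorted (with $ < everything):
  sorted[0] = $ljljlkjkjljjkklkllkjll
  sorted[1] = jjkklkllkjll$ljljlkjkjl
  sorted[2] = jkjljjkklkllkjll$ljljlk
  sorted[3] = jkklkllkjll$ljljlkjkjlj
  sorted[4] = jljjkklkllkjll$ljljlkjk
  sorted[5] = jljlkjkjljjkklkllkjll$l
  sorted[6] = jlkjkjljjkklkllkjll$ljl
  sorted[7] = jll$ljljlkjkjljjkklkllk
  sorted[8] = kjkjljjkklkllkjll$ljljl
  sorted[9] = kjljjkklkllkjll$ljljlkj
  sorted[10] = kjll$ljljlkjkjljjkklkll
  sorted[11] = kklkllkjll$ljljlkjkjljj
  sorted[12] = klkllkjll$ljljlkjkjljjk
  sorted[13] = kllkjll$ljljlkjkjljjkkl
  sorted[14] = l$ljljlkjkjljjkklkllkjl
  sorted[15] = ljjkklkllkjll$ljljlkjkj
  sorted[16] = ljljlkjkjljjkklkllkjll$
  sorted[17] = ljlkjkjljjkklkllkjll$lj
  sorted[18] = lkjkjljjkklkllkjll$ljlj
  sorted[19] = lkjll$ljljlkjkjljjkklkl
  sorted[20] = lkllkjll$ljljlkjkjljjkk
  sorted[21] = ll$ljljlkjkjljjkklkllkj
  sorted[22] = llkjll$ljljlkjkjljjkklk
sorted[17] = ljlkjkjljjkklkllkjll$lj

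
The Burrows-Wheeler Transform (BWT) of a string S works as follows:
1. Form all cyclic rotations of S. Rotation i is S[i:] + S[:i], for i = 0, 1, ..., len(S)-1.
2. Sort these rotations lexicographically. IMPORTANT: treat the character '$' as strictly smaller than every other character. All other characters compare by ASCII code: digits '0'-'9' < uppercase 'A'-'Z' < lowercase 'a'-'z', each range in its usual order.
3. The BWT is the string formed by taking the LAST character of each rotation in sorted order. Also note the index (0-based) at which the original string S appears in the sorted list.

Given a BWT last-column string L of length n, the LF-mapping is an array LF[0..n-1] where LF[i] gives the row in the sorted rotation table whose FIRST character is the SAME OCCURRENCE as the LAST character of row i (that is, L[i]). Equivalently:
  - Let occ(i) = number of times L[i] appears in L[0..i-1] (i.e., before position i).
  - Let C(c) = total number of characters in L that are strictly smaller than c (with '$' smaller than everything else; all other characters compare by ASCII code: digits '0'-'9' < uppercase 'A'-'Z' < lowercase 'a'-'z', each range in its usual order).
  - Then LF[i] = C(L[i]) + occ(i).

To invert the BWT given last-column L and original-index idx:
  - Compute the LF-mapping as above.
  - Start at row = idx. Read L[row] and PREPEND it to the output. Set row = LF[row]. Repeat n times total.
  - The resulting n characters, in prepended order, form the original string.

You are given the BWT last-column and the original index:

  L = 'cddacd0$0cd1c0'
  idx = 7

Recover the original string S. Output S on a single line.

LF mapping: 6 10 11 5 7 12 1 0 2 8 13 4 9 3
Walk LF starting at row 7, prepending L[row]:
  step 1: row=7, L[7]='$', prepend. Next row=LF[7]=0
  step 2: row=0, L[0]='c', prepend. Next row=LF[0]=6
  step 3: row=6, L[6]='0', prepend. Next row=LF[6]=1
  step 4: row=1, L[1]='d', prepend. Next row=LF[1]=10
  step 5: row=10, L[10]='d', prepend. Next row=LF[10]=13
  step 6: row=13, L[13]='0', prepend. Next row=LF[13]=3
  step 7: row=3, L[3]='a', prepend. Next row=LF[3]=5
  step 8: row=5, L[5]='d', prepend. Next row=LF[5]=12
  step 9: row=12, L[12]='c', prepend. Next row=LF[12]=9
  step 10: row=9, L[9]='c', prepend. Next row=LF[9]=8
  step 11: row=8, L[8]='0', prepend. Next row=LF[8]=2
  step 12: row=2, L[2]='d', prepend. Next row=LF[2]=11
  step 13: row=11, L[11]='1', prepend. Next row=LF[11]=4
  step 14: row=4, L[4]='c', prepend. Next row=LF[4]=7
Reversed output: c1d0ccda0dd0c$

Answer: c1d0ccda0dd0c$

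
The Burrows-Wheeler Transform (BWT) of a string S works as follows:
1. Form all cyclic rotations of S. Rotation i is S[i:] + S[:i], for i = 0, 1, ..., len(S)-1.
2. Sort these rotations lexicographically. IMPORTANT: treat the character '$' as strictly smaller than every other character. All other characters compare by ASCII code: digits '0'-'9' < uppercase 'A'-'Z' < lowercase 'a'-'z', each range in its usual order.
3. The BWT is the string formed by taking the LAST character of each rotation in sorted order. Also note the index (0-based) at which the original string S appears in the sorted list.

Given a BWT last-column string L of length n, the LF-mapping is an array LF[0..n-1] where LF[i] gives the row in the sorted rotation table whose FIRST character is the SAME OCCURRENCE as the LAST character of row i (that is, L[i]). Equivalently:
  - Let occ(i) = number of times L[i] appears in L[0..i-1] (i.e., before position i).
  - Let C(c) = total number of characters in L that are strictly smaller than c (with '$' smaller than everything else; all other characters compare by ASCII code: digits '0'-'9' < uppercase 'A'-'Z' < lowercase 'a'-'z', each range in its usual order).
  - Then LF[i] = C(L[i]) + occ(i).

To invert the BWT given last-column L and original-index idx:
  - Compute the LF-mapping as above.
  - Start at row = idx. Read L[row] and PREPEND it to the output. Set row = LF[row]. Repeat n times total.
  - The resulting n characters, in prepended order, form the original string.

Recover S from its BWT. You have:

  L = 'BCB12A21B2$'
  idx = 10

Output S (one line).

LF mapping: 7 10 8 1 3 6 4 2 9 5 0
Walk LF starting at row 10, prepending L[row]:
  step 1: row=10, L[10]='$', prepend. Next row=LF[10]=0
  step 2: row=0, L[0]='B', prepend. Next row=LF[0]=7
  step 3: row=7, L[7]='1', prepend. Next row=LF[7]=2
  step 4: row=2, L[2]='B', prepend. Next row=LF[2]=8
  step 5: row=8, L[8]='B', prepend. Next row=LF[8]=9
  step 6: row=9, L[9]='2', prepend. Next row=LF[9]=5
  step 7: row=5, L[5]='A', prepend. Next row=LF[5]=6
  step 8: row=6, L[6]='2', prepend. Next row=LF[6]=4
  step 9: row=4, L[4]='2', prepend. Next row=LF[4]=3
  step 10: row=3, L[3]='1', prepend. Next row=LF[3]=1
  step 11: row=1, L[1]='C', prepend. Next row=LF[1]=10
Reversed output: C122A2BB1B$

Answer: C122A2BB1B$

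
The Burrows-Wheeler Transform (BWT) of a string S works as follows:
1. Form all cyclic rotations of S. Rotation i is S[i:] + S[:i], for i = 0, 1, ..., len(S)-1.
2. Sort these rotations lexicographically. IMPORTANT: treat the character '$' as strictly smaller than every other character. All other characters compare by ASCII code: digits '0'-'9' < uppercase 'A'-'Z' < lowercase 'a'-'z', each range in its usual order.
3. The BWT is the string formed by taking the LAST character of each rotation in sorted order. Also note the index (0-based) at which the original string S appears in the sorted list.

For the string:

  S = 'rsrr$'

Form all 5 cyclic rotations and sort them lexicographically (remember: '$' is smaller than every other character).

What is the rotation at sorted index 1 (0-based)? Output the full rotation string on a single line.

Answer: r$rsr

Derivation:
All 5 rotations (rotation i = S[i:]+S[:i]):
  rot[0] = rsrr$
  rot[1] = srr$r
  rot[2] = rr$rs
  rot[3] = r$rsr
  rot[4] = $rsrr
Sorted (with $ < everything):
  sorted[0] = $rsrr
  sorted[1] = r$rsr
  sorted[2] = rr$rs
  sorted[3] = rsrr$
  sorted[4] = srr$r
sorted[1] = r$rsr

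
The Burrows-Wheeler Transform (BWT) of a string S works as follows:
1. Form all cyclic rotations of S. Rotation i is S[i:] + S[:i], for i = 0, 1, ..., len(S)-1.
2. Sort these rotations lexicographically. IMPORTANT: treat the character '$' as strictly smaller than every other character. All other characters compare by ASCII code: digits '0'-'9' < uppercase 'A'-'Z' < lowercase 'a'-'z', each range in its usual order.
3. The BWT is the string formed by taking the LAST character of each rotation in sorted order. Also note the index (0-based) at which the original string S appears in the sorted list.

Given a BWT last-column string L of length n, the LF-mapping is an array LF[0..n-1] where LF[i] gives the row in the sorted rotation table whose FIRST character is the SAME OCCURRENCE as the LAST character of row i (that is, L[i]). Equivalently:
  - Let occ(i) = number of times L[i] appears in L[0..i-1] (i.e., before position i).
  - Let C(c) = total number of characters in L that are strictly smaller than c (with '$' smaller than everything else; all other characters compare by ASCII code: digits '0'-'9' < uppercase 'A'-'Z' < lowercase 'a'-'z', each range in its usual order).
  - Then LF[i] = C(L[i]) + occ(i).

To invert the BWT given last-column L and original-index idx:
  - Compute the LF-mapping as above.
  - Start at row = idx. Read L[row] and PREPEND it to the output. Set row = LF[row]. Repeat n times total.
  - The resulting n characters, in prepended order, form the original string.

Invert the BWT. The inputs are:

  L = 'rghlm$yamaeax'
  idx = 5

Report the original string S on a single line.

Answer: galaxyhammer$

Derivation:
LF mapping: 10 5 6 7 8 0 12 1 9 2 4 3 11
Walk LF starting at row 5, prepending L[row]:
  step 1: row=5, L[5]='$', prepend. Next row=LF[5]=0
  step 2: row=0, L[0]='r', prepend. Next row=LF[0]=10
  step 3: row=10, L[10]='e', prepend. Next row=LF[10]=4
  step 4: row=4, L[4]='m', prepend. Next row=LF[4]=8
  step 5: row=8, L[8]='m', prepend. Next row=LF[8]=9
  step 6: row=9, L[9]='a', prepend. Next row=LF[9]=2
  step 7: row=2, L[2]='h', prepend. Next row=LF[2]=6
  step 8: row=6, L[6]='y', prepend. Next row=LF[6]=12
  step 9: row=12, L[12]='x', prepend. Next row=LF[12]=11
  step 10: row=11, L[11]='a', prepend. Next row=LF[11]=3
  step 11: row=3, L[3]='l', prepend. Next row=LF[3]=7
  step 12: row=7, L[7]='a', prepend. Next row=LF[7]=1
  step 13: row=1, L[1]='g', prepend. Next row=LF[1]=5
Reversed output: galaxyhammer$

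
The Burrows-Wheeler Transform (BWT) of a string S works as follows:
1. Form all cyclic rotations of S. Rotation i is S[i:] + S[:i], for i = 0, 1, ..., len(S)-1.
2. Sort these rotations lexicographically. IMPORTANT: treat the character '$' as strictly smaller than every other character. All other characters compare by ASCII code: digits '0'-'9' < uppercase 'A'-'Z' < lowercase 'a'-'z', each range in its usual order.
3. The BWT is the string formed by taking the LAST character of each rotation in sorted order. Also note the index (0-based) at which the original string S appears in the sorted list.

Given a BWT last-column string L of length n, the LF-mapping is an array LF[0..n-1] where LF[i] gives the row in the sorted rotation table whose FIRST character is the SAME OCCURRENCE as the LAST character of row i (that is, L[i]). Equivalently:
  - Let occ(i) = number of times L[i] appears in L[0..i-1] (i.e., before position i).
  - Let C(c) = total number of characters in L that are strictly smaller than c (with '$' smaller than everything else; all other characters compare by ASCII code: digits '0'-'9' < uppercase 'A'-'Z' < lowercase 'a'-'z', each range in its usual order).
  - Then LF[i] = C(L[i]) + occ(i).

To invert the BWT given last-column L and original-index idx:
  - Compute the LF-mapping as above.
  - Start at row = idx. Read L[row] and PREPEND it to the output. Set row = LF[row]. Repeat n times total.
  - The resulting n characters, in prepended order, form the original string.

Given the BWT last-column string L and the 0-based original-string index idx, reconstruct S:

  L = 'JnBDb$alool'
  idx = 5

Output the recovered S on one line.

LF mapping: 3 8 1 2 5 0 4 6 9 10 7
Walk LF starting at row 5, prepending L[row]:
  step 1: row=5, L[5]='$', prepend. Next row=LF[5]=0
  step 2: row=0, L[0]='J', prepend. Next row=LF[0]=3
  step 3: row=3, L[3]='D', prepend. Next row=LF[3]=2
  step 4: row=2, L[2]='B', prepend. Next row=LF[2]=1
  step 5: row=1, L[1]='n', prepend. Next row=LF[1]=8
  step 6: row=8, L[8]='o', prepend. Next row=LF[8]=9
  step 7: row=9, L[9]='o', prepend. Next row=LF[9]=10
  step 8: row=10, L[10]='l', prepend. Next row=LF[10]=7
  step 9: row=7, L[7]='l', prepend. Next row=LF[7]=6
  step 10: row=6, L[6]='a', prepend. Next row=LF[6]=4
  step 11: row=4, L[4]='b', prepend. Next row=LF[4]=5
Reversed output: balloonBDJ$

Answer: balloonBDJ$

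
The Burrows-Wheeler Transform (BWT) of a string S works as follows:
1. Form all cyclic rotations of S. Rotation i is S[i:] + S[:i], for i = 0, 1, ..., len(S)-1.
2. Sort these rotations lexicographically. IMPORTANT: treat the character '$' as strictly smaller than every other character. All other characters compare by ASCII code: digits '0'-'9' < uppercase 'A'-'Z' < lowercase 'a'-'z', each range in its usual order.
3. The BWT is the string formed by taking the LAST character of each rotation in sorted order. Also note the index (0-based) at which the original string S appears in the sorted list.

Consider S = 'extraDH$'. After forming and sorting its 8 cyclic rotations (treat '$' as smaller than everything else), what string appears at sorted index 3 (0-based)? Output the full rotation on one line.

Answer: aDH$extr

Derivation:
All 8 rotations (rotation i = S[i:]+S[:i]):
  rot[0] = extraDH$
  rot[1] = xtraDH$e
  rot[2] = traDH$ex
  rot[3] = raDH$ext
  rot[4] = aDH$extr
  rot[5] = DH$extra
  rot[6] = H$extraD
  rot[7] = $extraDH
Sorted (with $ < everything):
  sorted[0] = $extraDH
  sorted[1] = DH$extra
  sorted[2] = H$extraD
  sorted[3] = aDH$extr
  sorted[4] = extraDH$
  sorted[5] = raDH$ext
  sorted[6] = traDH$ex
  sorted[7] = xtraDH$e
sorted[3] = aDH$extr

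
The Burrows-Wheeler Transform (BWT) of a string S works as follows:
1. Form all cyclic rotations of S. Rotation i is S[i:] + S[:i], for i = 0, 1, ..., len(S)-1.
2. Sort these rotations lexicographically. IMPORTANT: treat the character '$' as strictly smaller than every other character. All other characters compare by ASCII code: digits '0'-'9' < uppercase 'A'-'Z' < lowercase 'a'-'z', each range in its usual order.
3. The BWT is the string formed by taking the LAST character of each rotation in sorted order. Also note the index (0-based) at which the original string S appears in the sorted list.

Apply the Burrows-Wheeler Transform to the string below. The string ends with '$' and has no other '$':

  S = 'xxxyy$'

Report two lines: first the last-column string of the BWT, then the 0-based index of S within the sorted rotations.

Answer: y$xxyx
1

Derivation:
All 6 rotations (rotation i = S[i:]+S[:i]):
  rot[0] = xxxyy$
  rot[1] = xxyy$x
  rot[2] = xyy$xx
  rot[3] = yy$xxx
  rot[4] = y$xxxy
  rot[5] = $xxxyy
Sorted (with $ < everything):
  sorted[0] = $xxxyy  (last char: 'y')
  sorted[1] = xxxyy$  (last char: '$')
  sorted[2] = xxyy$x  (last char: 'x')
  sorted[3] = xyy$xx  (last char: 'x')
  sorted[4] = y$xxxy  (last char: 'y')
  sorted[5] = yy$xxx  (last char: 'x')
Last column: y$xxyx
Original string S is at sorted index 1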